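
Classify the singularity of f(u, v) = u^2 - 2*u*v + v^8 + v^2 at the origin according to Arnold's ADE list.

The Hessian of f at 0 is [[2, -2], [-2, 2]] with rank 1, so corank 1. A Groebner basis of the Jacobian ideal J(f) in C{u,v} is {v^7, u - v}; counting standard monomials gives mu = 7. Corank 1: A-series; mu = 7 gives A_7.

A_{7}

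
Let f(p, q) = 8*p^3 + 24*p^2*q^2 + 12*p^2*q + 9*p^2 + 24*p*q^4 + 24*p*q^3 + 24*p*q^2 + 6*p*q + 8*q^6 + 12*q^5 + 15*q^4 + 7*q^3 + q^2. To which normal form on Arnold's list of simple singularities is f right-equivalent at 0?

A_2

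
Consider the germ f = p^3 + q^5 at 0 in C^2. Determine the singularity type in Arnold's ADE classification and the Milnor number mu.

The Hessian of f at 0 has rank 0. Corank 2; j^3 = p^3 is a perfect cube, so E-series; the 5-jet and mu = 8 give E_8.

Type E_{8}, Milnor number mu = 8.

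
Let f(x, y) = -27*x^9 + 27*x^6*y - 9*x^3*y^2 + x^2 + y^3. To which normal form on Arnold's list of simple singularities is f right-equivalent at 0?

A_2

The Hessian of f at 0 is [[2, 0], [0, 0]] with rank 1, so corank 1. A Groebner basis of the Jacobian ideal J(f) in C{x,y} is {y^2, x}; counting standard monomials gives mu = 2. Corank 1: A-series; mu = 2 gives A_2.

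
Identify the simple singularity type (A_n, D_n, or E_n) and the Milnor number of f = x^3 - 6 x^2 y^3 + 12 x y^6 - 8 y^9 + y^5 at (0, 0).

Type E_8, Milnor number mu = 8.

The Hessian of f at 0 is [[0, 0], [0, 0]] with rank 0, so corank 2. A Groebner basis of the Jacobian ideal J(f) in C{x,y} is {-x^2/4 + x*y^3, y^4, x^3, x^2*y}; counting standard monomials gives mu = 8. Corank 2; j^3 = x^3 is a perfect cube, so E-series; the 5-jet and mu = 8 give E_8.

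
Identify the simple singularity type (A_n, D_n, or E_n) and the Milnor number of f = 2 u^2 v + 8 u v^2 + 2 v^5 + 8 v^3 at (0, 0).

Type D6, Milnor number mu = 6.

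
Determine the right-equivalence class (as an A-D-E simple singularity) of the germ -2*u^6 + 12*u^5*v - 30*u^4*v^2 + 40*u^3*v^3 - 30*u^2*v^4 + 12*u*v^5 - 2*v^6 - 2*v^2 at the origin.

The Hessian of f at 0 has rank 1. Corank 1: A-series; mu = 5 gives A_5.

A_{5}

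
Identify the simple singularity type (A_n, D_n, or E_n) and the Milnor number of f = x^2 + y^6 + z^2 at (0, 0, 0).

The Hessian of f at 0 is [[2, 0, 0], [0, 0, 0], [0, 0, 2]] with rank 2, so corank 1. A Groebner basis of the Jacobian ideal J(f) in C{x,y,z} is {y^5, x, z}; counting standard monomials gives mu = 5. Corank 1: A-series; mu = 5 gives A_5.

Type A_{5}, Milnor number mu = 5.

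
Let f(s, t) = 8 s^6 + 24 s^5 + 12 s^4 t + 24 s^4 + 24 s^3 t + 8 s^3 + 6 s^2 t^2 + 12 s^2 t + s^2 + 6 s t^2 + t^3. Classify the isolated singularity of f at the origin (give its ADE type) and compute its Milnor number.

The Hessian of f at 0 is [[2, 0], [0, 0]] with rank 1, so corank 1. A Groebner basis of the Jacobian ideal J(f) in C{s,t} is {t^2, s}; counting standard monomials gives mu = 2. Corank 1: A-series; mu = 2 gives A_2.

Type A_2, Milnor number mu = 2.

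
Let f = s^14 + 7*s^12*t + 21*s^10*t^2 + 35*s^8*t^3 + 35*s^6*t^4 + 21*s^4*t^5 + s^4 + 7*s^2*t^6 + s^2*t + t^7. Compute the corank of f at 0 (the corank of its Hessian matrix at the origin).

Hessian at 0 has rank 0.

2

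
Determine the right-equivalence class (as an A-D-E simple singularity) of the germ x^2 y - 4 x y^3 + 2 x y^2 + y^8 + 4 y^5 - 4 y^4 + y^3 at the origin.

D9

The Hessian of f at 0 is [[0, 0], [0, 0]] with rank 0, so corank 2. A Groebner basis of the Jacobian ideal J(f) in C{x,y} is {x^4 - 3*x^3 - 7*x^2*y - 4*x^2 + 5*x*y^2/2 - 19*x*y/4 - 3*y^2/4, x^3*y + 3*x^3/2 + 3*x^2*y + x^2 + 5*x*y/4 + y^2/4, -x^3/2 + x^2*y^2 - x^2*y/2, -x*y/2 + y^3 - y^2/2}; counting standard monomials gives mu = 9. Corank 2; j^3 = y*(x + y)^2 has shape L^2 M (L != M), so D-series; mu = 9 gives D_9.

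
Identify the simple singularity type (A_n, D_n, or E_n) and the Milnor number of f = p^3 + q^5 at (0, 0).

Type E_{8}, Milnor number mu = 8.

The Hessian of f at 0 has rank 0. Corank 2; j^3 = p^3 is a perfect cube, so E-series; the 5-jet and mu = 8 give E_8.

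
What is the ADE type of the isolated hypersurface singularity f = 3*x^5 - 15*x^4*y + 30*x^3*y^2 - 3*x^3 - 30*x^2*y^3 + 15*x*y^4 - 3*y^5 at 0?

E8

The Hessian of f at 0 is [[0, 0], [0, 0]] with rank 0, so corank 2. A Groebner basis of the Jacobian ideal J(f) in C{x,y} is {y^5, x*y^3 - y^4/4, x^2}; counting standard monomials gives mu = 8. Corank 2; j^3 = -3*x^3 is a perfect cube, so E-series; the 5-jet and mu = 8 give E_8.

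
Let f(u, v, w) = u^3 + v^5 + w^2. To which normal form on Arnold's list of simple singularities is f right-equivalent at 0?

E_8

The Hessian of f at 0 has rank 1. Corank 2; j^3 = u^3 is a perfect cube, so E-series; the 5-jet and mu = 8 give E_8.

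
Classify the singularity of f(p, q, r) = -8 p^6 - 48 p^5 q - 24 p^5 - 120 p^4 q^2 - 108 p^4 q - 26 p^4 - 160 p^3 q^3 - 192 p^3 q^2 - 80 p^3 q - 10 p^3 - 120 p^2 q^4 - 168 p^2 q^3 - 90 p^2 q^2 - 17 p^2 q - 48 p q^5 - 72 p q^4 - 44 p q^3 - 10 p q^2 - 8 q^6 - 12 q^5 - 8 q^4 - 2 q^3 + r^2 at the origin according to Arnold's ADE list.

D4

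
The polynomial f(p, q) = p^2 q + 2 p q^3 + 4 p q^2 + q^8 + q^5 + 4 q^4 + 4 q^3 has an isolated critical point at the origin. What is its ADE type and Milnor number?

The Hessian of f at 0 is [[0, 0], [0, 0]] with rank 0, so corank 2. A Groebner basis of the Jacobian ideal J(f) in C{p,q} is {p^4 + 24*p^3 + 112*p^2*q + p^2 + 177*p*q^2 - 94*p*q - 192*q^2, p^3*q - 6*p^3 - 24*p^2*q - p^2/8 - 257*p*q^2/8 + 63*p*q/4 + 32*q^2, p^3 + p^2*q^2 + 2*p^2*q, p*q + q^3 + 2*q^2}; counting standard monomials gives mu = 9. Corank 2; j^3 = q*(p + 2*q)^2 has shape L^2 M (L != M), so D-series; mu = 9 gives D_9.

Type D9, Milnor number mu = 9.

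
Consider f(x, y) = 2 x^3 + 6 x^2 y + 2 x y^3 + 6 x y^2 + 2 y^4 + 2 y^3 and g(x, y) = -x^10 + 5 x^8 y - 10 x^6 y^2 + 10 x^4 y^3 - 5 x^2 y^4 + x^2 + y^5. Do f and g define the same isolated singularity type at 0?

No.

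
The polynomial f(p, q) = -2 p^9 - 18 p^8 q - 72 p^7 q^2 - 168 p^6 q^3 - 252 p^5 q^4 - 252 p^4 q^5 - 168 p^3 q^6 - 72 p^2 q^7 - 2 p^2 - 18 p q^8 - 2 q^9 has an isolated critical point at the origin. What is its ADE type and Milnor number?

The Hessian of f at 0 has rank 1. Corank 1: A-series; mu = 8 gives A_8.

Type A8, Milnor number mu = 8.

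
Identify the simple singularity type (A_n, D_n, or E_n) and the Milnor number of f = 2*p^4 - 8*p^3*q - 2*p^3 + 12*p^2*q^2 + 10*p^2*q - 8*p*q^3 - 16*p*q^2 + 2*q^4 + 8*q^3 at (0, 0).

The Hessian of f at 0 is [[0, 0], [0, 0]] with rank 0, so corank 2. A Groebner basis of the Jacobian ideal J(f) in C{p,q} is {p*q^2 + p*q/2 - q^2, p*q/4 + q^3 - q^2/2, p^2 - 3*p*q + 2*q^2}; counting standard monomials gives mu = 5. Corank 2; j^3 = -2*(p - 2*q)^2*(p - q) has shape L^2 M (L != M), so D-series; mu = 5 gives D_5.

Type D5, Milnor number mu = 5.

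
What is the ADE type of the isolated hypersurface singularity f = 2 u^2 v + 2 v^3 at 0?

The Hessian of f at 0 has rank 0. Corank 2; j^3 = 2*v*(u^2 + v^2) splits into three distinct lines over C (the quadratic factor has nonzero discriminant), so D_4.

D4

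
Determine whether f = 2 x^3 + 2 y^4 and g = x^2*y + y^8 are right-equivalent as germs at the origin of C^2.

No.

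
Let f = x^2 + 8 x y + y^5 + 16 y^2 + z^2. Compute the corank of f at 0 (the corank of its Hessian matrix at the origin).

1

Hessian at 0 has rank 2.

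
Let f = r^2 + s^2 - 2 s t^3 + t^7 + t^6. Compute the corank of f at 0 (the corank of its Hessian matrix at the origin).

The Hessian at 0 is [[2, 0, 0], [0, 0, 0], [0, 0, 2]] of rank 2; hence corank 1.

1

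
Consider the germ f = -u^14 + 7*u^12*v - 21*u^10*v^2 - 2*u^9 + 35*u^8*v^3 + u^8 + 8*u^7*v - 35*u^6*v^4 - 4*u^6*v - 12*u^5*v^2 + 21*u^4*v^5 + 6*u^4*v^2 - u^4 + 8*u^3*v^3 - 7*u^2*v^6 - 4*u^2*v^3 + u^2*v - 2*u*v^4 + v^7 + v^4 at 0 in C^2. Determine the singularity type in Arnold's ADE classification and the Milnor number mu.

The Hessian of f at 0 has rank 0. Corank 2; j^3 = u^2*v has shape L^2 M (L != M), so D-series; mu = 5 gives D_5.

Type D5, Milnor number mu = 5.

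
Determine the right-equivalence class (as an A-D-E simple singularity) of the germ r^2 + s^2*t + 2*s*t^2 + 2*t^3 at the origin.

D_4

The Hessian of f at 0 is [[0, 0, 0], [0, 0, 0], [0, 0, 2]] with rank 1, so corank 2. A Groebner basis of the Jacobian ideal J(f) in C{s,t,r} is {t^3, s^2 + 2*t^2, s*t + t^2, r}; counting standard monomials gives mu = 4. Corank 2; j^3 = t*(s^2 + 2*s*t + 2*t^2) splits into three distinct lines over C (the quadratic factor has nonzero discriminant), so D_4.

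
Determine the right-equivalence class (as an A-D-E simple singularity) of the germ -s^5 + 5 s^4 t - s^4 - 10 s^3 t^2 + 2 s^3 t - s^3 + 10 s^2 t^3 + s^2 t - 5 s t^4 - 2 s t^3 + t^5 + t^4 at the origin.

The Hessian of f at 0 has rank 0. Corank 2; j^3 = -s^2*(s - t) has shape L^2 M (L != M), so D-series; mu = 5 gives D_5.

D_{5}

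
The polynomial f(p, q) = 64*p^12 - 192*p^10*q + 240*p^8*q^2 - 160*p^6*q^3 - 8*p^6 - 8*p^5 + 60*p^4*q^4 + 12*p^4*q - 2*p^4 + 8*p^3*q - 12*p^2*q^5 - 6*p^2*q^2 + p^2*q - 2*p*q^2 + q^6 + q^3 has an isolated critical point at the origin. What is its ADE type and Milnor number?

Type D_{7}, Milnor number mu = 7.

The Hessian of f at 0 is [[0, 0], [0, 0]] with rank 0, so corank 2. A Groebner basis of the Jacobian ideal J(f) in C{p,q} is {5*p^2/18 - 59*p*q/72 + q^4 - 19*q^3/36 + 13*q^2/24, p^3 + p^2/3 - p*q/12 + q^3/6 - q^2/4, p^2*q + p*q/2 - q^2/2, -p^2/9 + p*q^2 + 19*p*q/36 - 7*q^3/18 - 5*q^2/12}; counting standard monomials gives mu = 7. Corank 2; j^3 = q*(p - q)^2 has shape L^2 M (L != M), so D-series; mu = 7 gives D_7.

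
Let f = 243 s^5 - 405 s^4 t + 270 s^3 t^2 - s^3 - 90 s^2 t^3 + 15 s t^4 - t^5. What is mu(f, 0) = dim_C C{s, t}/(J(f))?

8

The Hessian of f at 0 is [[0, 0], [0, 0]] with rank 0, so corank 2. A Groebner basis of the Jacobian ideal J(f) in C{s,t} is {t^5, s*t^3 - t^4/12, s^2}; counting standard monomials gives mu = 8. Corank 2; j^3 = -s^3 is a perfect cube, so E-series; the 5-jet and mu = 8 give E_8.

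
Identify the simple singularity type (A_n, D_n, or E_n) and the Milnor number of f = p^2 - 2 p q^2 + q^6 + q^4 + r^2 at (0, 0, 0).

Type A_{5}, Milnor number mu = 5.

The Hessian of f at 0 is [[2, 0, 0], [0, 0, 0], [0, 0, 2]] with rank 2, so corank 1. A Groebner basis of the Jacobian ideal J(f) in C{p,q,r} is {p^3, p^2*q, -p + q^2, r}; counting standard monomials gives mu = 5. Corank 1: A-series; mu = 5 gives A_5.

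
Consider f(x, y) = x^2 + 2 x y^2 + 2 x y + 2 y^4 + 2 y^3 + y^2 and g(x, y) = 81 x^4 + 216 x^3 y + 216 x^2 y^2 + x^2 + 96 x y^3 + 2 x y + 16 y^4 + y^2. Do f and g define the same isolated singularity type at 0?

Yes.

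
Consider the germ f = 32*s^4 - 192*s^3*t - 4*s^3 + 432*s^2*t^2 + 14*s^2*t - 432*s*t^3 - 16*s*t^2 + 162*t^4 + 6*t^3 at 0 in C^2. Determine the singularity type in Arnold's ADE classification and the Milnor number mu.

The Hessian of f at 0 has rank 0. Corank 2; j^3 = -2*(s - t)^2*(2*s - 3*t) has shape L^2 M (L != M), so D-series; mu = 5 gives D_5.

Type D5, Milnor number mu = 5.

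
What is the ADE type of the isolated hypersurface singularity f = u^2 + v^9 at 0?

The Hessian of f at 0 has rank 1. Corank 1: A-series; mu = 8 gives A_8.

A8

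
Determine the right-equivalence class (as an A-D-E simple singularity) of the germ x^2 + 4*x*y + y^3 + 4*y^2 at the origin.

A_{2}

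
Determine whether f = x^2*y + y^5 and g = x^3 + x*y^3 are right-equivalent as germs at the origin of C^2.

No.

The Hessian of f at 0 has rank 0. Corank 2; j^3 = x^2*y has shape L^2 M (L != M), so D-series; mu = 6 gives D_6. The Hessian of g at 0 has rank 0. Corank 2; j^3 = x^3 is a perfect cube, so E-series; the 4-jet and mu = 7 give E_7. f is D_6 but g is E_7, hence not right-equivalent.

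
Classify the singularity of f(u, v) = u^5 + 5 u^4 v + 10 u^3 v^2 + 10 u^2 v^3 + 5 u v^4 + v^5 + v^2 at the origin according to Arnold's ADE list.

A_{4}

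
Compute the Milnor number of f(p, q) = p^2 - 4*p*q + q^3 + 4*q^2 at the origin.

The Hessian of f at 0 is [[2, -4], [-4, 8]] with rank 1, so corank 1. A Groebner basis of the Jacobian ideal J(f) in C{p,q} is {q^2, p - 2*q}; counting standard monomials gives mu = 2. Corank 1: A-series; mu = 2 gives A_2.

2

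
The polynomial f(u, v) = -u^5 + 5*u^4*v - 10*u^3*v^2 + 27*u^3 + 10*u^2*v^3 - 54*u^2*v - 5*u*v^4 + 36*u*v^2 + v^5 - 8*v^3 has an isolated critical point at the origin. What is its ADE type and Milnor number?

The Hessian of f at 0 has rank 0. Corank 2; j^3 = (3*u - 2*v)^3 is a perfect cube, so E-series; the 5-jet and mu = 8 give E_8.

Type E_{8}, Milnor number mu = 8.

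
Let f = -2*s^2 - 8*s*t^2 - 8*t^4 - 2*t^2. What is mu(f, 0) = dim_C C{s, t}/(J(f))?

The Hessian of f at 0 is [[-4, 0], [0, -4]] with rank 2, so corank 0. A Groebner basis of the Jacobian ideal J(f) in C{s,t} is {s, t}; counting standard monomials gives mu = 1. Corank 0: nondegenerate Morse point, so A_1.

1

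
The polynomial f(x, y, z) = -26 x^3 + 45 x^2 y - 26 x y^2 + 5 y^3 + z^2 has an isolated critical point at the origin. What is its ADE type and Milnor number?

Type D_4, Milnor number mu = 4.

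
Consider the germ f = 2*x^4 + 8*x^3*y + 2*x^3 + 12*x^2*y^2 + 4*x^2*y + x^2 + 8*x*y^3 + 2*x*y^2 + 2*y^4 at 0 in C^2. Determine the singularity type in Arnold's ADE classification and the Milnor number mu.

Type A3, Milnor number mu = 3.

The Hessian of f at 0 has rank 1. Corank 1: A-series; mu = 3 gives A_3.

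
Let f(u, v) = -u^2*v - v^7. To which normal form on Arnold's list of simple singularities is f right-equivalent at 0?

D_{8}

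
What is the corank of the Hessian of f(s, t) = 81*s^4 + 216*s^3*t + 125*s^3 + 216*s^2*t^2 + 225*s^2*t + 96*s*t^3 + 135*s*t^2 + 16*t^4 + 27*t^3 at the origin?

The Hessian at 0 is [[0, 0], [0, 0]] of rank 0; hence corank 2.

2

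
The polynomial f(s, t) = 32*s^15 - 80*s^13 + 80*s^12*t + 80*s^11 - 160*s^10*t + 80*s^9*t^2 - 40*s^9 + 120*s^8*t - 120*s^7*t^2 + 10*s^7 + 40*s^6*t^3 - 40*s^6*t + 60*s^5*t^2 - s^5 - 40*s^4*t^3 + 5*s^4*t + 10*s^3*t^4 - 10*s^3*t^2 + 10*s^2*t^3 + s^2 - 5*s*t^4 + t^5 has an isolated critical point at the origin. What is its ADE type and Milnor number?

Type A4, Milnor number mu = 4.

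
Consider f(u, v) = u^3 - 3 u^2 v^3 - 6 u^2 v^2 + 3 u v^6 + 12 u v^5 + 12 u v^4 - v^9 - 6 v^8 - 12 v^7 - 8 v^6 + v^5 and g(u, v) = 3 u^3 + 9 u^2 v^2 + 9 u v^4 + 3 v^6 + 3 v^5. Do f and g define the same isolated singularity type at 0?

Yes.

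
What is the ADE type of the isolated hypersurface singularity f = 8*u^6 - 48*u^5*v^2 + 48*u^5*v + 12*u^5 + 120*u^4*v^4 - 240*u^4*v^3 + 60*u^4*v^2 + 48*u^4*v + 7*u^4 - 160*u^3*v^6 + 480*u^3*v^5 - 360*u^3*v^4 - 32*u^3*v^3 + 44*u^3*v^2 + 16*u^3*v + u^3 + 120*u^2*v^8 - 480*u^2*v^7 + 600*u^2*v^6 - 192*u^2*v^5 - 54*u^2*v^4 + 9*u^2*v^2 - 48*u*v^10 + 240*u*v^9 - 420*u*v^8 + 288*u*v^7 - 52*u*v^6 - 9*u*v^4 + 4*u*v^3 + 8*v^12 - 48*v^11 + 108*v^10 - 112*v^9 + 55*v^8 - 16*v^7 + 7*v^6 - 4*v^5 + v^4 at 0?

The Hessian of f at 0 has rank 0. Corank 2; j^3 = u^3 is a perfect cube, so E-series; the 4-jet and mu = 6 give E_6.

E_{6}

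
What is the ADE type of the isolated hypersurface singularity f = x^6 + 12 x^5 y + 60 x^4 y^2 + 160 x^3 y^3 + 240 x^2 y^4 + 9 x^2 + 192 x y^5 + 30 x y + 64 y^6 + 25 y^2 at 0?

The Hessian of f at 0 has rank 1. Corank 1: A-series; mu = 5 gives A_5.

A_5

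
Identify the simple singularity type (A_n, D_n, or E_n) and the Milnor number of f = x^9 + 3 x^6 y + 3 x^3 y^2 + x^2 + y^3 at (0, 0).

Type A2, Milnor number mu = 2.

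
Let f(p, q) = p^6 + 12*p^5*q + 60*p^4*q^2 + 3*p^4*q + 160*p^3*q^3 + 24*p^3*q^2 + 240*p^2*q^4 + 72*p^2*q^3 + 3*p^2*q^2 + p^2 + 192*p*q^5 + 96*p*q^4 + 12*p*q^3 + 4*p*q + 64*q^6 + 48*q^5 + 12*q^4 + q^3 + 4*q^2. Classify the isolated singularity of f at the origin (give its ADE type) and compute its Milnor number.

Type A2, Milnor number mu = 2.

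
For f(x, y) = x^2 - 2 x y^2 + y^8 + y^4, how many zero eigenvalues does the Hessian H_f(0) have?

1

Hessian at 0 has rank 1.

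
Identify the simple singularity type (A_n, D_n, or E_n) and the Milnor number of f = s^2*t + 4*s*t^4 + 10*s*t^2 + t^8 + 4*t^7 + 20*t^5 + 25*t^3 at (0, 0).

Type D_9, Milnor number mu = 9.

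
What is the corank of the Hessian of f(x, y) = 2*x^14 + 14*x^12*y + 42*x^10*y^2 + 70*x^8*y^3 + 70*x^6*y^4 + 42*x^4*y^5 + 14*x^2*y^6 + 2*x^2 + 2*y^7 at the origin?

Hessian at 0 has rank 1.

1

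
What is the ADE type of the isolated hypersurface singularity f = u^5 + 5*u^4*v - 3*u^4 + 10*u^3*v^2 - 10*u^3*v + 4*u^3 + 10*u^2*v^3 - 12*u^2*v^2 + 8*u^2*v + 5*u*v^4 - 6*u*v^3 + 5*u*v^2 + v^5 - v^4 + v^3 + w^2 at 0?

D_5

The Hessian of f at 0 has rank 1. Corank 2; j^3 = (u + v)*(2*u + v)^2 has shape L^2 M (L != M), so D-series; mu = 5 gives D_5.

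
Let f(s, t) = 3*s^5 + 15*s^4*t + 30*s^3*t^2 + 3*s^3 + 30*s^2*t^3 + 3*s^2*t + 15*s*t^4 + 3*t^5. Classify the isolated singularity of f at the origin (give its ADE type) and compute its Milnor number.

Type D_6, Milnor number mu = 6.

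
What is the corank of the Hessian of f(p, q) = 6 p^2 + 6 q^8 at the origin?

1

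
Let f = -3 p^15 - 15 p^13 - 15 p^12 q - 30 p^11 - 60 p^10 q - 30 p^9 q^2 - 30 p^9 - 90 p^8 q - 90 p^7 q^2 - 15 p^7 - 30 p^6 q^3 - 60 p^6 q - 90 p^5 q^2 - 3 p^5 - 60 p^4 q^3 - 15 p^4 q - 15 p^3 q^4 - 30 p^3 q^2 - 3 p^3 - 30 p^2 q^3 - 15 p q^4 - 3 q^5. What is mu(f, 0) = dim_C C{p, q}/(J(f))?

8

The Hessian of f at 0 is [[0, 0], [0, 0]] with rank 0, so corank 2. A Groebner basis of the Jacobian ideal J(f) in C{p,q} is {q^5, p*q^3 + q^4/4, p^2}; counting standard monomials gives mu = 8. Corank 2; j^3 = -3*p^3 is a perfect cube, so E-series; the 5-jet and mu = 8 give E_8.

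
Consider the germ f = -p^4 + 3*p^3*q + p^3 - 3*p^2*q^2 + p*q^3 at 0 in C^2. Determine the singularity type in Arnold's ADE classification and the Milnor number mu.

Type E7, Milnor number mu = 7.

The Hessian of f at 0 has rank 0. Corank 2; j^3 = p^3 is a perfect cube, so E-series; the 4-jet and mu = 7 give E_7.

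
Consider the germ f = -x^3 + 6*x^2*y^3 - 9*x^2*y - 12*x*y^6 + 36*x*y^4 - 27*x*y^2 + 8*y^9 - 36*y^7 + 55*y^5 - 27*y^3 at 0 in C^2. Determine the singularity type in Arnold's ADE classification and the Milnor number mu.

Type E8, Milnor number mu = 8.

The Hessian of f at 0 is [[0, 0], [0, 0]] with rank 0, so corank 2. A Groebner basis of the Jacobian ideal J(f) in C{x,y} is {-x^2/4 + x*y^3 - 3*x*y/2 - 9*y^2/4, y^4, x^3 - 27*x*y^2 - 54*y^3, x^2*y + 6*x*y^2 + 9*y^3}; counting standard monomials gives mu = 8. Corank 2; j^3 = -(x + 3*y)^3 is a perfect cube, so E-series; the 5-jet and mu = 8 give E_8.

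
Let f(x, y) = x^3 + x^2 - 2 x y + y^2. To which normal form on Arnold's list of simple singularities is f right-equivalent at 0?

The Hessian of f at 0 is [[2, -2], [-2, 2]] with rank 1, so corank 1. A Groebner basis of the Jacobian ideal J(f) in C{x,y} is {y^2, x - y}; counting standard monomials gives mu = 2. Corank 1: A-series; mu = 2 gives A_2.

A2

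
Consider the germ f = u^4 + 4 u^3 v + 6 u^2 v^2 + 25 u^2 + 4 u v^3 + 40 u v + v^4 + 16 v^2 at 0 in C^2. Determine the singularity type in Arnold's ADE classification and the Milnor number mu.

Type A3, Milnor number mu = 3.

The Hessian of f at 0 has rank 1. Corank 1: A-series; mu = 3 gives A_3.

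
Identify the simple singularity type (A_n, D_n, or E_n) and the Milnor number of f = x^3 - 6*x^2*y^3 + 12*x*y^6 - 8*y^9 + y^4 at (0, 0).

Type E_6, Milnor number mu = 6.

The Hessian of f at 0 is [[0, 0], [0, 0]] with rank 0, so corank 2. A Groebner basis of the Jacobian ideal J(f) in C{x,y} is {y^3, x^2}; counting standard monomials gives mu = 6. Corank 2; j^3 = x^3 is a perfect cube, so E-series; the 4-jet and mu = 6 give E_6.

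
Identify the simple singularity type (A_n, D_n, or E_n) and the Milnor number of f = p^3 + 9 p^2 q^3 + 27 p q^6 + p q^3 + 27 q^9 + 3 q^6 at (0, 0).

Type E_{7}, Milnor number mu = 7.

The Hessian of f at 0 is [[0, 0], [0, 0]] with rank 0, so corank 2. A Groebner basis of the Jacobian ideal J(f) in C{p,q} is {p^3, p*q^2, 3*p^2 + q^3}; counting standard monomials gives mu = 7. Corank 2; j^3 = p^3 is a perfect cube, so E-series; the 4-jet and mu = 7 give E_7.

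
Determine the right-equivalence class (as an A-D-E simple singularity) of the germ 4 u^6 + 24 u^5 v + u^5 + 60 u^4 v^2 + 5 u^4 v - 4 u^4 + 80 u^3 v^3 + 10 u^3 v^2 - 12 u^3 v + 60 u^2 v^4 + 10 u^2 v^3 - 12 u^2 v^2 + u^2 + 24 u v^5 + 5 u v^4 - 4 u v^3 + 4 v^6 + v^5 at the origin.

The Hessian of f at 0 has rank 1. Corank 1: A-series; mu = 4 gives A_4.

A4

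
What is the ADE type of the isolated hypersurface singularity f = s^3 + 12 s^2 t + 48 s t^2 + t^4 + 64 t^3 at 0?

The Hessian of f at 0 has rank 0. Corank 2; j^3 = (s + 4*t)^3 is a perfect cube, so E-series; the 4-jet and mu = 6 give E_6.

E_6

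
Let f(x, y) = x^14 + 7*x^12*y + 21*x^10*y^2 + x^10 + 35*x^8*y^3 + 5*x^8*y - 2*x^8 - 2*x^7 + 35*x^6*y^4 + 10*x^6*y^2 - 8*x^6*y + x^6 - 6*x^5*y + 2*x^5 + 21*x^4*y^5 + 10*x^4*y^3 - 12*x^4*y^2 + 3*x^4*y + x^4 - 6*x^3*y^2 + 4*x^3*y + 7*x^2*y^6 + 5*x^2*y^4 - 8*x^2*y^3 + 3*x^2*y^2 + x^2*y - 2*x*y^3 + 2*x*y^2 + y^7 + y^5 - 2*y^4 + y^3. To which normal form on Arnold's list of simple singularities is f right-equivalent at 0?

The Hessian of f at 0 has rank 0. Corank 2; j^3 = y*(x + y)^2 has shape L^2 M (L != M), so D-series; mu = 8 gives D_8.

D_8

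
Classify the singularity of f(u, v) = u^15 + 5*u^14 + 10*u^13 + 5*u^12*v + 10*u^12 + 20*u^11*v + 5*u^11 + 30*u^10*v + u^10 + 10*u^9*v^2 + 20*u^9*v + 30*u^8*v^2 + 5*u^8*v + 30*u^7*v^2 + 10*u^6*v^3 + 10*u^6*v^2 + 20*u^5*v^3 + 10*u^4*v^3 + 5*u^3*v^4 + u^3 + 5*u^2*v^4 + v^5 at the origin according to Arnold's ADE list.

E_8

The Hessian of f at 0 has rank 0. Corank 2; j^3 = u^3 is a perfect cube, so E-series; the 5-jet and mu = 8 give E_8.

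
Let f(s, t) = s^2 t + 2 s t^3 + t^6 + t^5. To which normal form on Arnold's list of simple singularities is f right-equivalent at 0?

D_7

The Hessian of f at 0 has rank 0. Corank 2; j^3 = s^2*t has shape L^2 M (L != M), so D-series; mu = 7 gives D_7.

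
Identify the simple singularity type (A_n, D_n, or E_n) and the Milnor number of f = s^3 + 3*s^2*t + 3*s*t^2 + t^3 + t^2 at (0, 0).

Type A_2, Milnor number mu = 2.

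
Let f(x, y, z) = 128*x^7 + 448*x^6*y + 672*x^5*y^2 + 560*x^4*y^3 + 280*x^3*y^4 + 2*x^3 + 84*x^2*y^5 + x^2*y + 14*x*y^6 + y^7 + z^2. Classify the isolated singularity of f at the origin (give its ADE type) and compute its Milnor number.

The Hessian of f at 0 has rank 1. Corank 2; j^3 = x^2*(2*x + y) has shape L^2 M (L != M), so D-series; mu = 8 gives D_8.

Type D_{8}, Milnor number mu = 8.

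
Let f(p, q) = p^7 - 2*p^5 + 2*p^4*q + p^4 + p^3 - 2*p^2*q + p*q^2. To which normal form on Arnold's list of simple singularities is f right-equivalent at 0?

The Hessian of f at 0 is [[0, 0], [0, 0]] with rank 0, so corank 2. A Groebner basis of the Jacobian ideal J(f) in C{p,q} is {p*q^2 - p*q/4 + q^2/4, -p*q/4 + q^3 + q^2/4, p^2 - p*q}; counting standard monomials gives mu = 5. Corank 2; j^3 = p*(p - q)^2 has shape L^2 M (L != M), so D-series; mu = 5 gives D_5.

D_5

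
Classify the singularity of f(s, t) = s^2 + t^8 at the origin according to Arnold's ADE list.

A7

The Hessian of f at 0 has rank 1. Corank 1: A-series; mu = 7 gives A_7.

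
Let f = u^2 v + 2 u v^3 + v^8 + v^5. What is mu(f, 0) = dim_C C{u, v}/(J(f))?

9

The Hessian of f at 0 is [[0, 0], [0, 0]] with rank 0, so corank 2. A Groebner basis of the Jacobian ideal J(f) in C{u,v} is {u^4, u^3*v - u^2/8 - u*v^2/8, u^3 + u^2*v^2, u*v + v^3}; counting standard monomials gives mu = 9. Corank 2; j^3 = u^2*v has shape L^2 M (L != M), so D-series; mu = 9 gives D_9.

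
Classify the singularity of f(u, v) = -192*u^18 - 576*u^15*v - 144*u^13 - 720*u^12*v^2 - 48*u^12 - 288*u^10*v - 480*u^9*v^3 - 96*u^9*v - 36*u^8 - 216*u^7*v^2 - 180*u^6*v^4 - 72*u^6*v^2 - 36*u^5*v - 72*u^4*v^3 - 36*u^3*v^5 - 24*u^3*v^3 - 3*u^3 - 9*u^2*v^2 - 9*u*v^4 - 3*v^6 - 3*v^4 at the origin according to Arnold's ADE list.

The Hessian of f at 0 has rank 0. Corank 2; j^3 = -3*u^3 is a perfect cube, so E-series; the 4-jet and mu = 6 give E_6.

E6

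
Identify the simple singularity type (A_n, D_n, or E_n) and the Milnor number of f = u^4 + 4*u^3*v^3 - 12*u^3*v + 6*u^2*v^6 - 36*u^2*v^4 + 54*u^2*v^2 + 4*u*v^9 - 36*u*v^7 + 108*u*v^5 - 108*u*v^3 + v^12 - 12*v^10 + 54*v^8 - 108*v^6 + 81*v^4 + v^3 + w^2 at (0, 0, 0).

Type E_{6}, Milnor number mu = 6.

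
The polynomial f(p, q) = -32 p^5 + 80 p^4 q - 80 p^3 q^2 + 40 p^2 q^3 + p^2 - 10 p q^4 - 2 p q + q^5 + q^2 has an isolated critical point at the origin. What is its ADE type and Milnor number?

The Hessian of f at 0 has rank 1. Corank 1: A-series; mu = 4 gives A_4.

Type A_4, Milnor number mu = 4.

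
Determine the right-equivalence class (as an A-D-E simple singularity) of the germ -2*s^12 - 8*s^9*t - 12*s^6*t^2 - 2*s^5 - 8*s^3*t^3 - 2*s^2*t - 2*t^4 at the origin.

D_{5}

The Hessian of f at 0 is [[0, 0], [0, 0]] with rank 0, so corank 2. A Groebner basis of the Jacobian ideal J(f) in C{s,t} is {s^3, s^2/4 + t^3, s*t}; counting standard monomials gives mu = 5. Corank 2; j^3 = -2*s^2*t has shape L^2 M (L != M), so D-series; mu = 5 gives D_5.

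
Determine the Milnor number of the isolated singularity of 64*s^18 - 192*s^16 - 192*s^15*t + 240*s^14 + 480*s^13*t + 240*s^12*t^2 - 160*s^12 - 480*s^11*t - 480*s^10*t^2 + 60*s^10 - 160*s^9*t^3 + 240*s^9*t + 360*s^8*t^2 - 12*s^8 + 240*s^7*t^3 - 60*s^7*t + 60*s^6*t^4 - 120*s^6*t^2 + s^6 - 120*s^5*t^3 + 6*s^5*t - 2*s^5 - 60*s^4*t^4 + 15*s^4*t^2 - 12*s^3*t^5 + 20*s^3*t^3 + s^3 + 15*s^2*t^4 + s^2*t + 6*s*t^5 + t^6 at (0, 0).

The Hessian of f at 0 has rank 0. Corank 2; j^3 = s^2*(s + t) has shape L^2 M (L != M), so D-series; mu = 7 gives D_7.

7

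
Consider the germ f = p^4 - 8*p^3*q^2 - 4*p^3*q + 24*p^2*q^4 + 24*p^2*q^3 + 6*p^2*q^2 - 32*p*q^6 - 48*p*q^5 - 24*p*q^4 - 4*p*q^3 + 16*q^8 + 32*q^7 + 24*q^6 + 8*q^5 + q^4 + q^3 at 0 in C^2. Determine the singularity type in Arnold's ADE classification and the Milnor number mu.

Type E6, Milnor number mu = 6.

The Hessian of f at 0 has rank 0. Corank 2; j^3 = q^3 is a perfect cube, so E-series; the 4-jet and mu = 6 give E_6.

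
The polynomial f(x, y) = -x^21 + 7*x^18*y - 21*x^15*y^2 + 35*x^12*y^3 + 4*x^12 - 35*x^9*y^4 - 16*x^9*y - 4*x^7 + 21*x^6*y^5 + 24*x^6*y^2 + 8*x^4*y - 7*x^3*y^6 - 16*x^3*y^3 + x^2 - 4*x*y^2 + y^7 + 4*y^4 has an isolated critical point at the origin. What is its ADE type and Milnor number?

Type A_{6}, Milnor number mu = 6.

The Hessian of f at 0 is [[2, 0], [0, 0]] with rank 1, so corank 1. A Groebner basis of the Jacobian ideal J(f) in C{x,y} is {x^3, -x/2 + y^2}; counting standard monomials gives mu = 6. Corank 1: A-series; mu = 6 gives A_6.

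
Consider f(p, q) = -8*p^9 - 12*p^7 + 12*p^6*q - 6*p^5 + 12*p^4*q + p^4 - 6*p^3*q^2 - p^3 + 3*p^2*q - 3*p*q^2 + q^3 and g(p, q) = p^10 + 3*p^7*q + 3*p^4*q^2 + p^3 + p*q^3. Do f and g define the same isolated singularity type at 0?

No.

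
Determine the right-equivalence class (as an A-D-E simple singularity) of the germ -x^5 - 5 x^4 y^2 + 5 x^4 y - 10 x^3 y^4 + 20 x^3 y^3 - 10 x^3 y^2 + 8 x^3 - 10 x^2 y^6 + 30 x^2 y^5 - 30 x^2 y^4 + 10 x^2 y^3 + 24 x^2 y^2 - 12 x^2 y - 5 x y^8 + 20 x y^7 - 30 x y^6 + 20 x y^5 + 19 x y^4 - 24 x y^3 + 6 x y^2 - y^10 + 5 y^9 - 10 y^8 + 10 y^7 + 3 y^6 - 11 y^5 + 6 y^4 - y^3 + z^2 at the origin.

The Hessian of f at 0 has rank 1. Corank 2; j^3 = (2*x - y)^3 is a perfect cube, so E-series; the 5-jet and mu = 8 give E_8.

E_8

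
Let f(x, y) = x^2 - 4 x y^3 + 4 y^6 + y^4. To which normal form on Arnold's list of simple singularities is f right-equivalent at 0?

A_{3}

The Hessian of f at 0 has rank 1. Corank 1: A-series; mu = 3 gives A_3.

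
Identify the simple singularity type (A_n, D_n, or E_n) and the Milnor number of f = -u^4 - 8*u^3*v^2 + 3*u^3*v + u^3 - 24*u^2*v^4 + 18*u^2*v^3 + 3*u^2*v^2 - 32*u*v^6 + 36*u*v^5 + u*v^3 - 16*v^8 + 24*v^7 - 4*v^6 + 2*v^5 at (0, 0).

Type E_{7}, Milnor number mu = 7.

The Hessian of f at 0 has rank 0. Corank 2; j^3 = u^3 is a perfect cube, so E-series; the 4-jet and mu = 7 give E_7.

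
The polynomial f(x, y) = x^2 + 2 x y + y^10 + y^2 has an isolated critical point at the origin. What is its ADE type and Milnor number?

Type A_{9}, Milnor number mu = 9.

The Hessian of f at 0 has rank 1. Corank 1: A-series; mu = 9 gives A_9.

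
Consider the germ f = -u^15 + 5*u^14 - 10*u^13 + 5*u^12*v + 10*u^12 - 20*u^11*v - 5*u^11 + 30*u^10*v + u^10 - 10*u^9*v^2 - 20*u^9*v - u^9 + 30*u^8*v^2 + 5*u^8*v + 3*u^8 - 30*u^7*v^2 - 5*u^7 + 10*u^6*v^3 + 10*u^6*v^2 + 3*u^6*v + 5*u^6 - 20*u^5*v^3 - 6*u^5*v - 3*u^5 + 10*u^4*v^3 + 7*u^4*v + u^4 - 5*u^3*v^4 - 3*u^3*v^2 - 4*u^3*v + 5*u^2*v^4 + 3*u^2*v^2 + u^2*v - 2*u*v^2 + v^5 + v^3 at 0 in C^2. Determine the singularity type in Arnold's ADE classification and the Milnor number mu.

Type D_6, Milnor number mu = 6.

The Hessian of f at 0 has rank 0. Corank 2; j^3 = v*(u - v)^2 has shape L^2 M (L != M), so D-series; mu = 6 gives D_6.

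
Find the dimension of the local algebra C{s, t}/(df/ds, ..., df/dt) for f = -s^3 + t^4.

The Hessian of f at 0 has rank 0. Corank 2; j^3 = -s^3 is a perfect cube, so E-series; the 4-jet and mu = 6 give E_6.

6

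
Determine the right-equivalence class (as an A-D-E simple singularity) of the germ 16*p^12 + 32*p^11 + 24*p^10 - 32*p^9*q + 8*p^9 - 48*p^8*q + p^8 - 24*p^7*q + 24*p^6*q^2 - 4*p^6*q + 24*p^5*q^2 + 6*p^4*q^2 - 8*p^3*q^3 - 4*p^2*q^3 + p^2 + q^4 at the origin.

A3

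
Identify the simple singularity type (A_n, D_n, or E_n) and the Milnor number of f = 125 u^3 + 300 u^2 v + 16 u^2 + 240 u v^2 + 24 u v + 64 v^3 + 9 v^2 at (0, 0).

The Hessian of f at 0 has rank 1. Corank 1: A-series; mu = 2 gives A_2.

Type A_2, Milnor number mu = 2.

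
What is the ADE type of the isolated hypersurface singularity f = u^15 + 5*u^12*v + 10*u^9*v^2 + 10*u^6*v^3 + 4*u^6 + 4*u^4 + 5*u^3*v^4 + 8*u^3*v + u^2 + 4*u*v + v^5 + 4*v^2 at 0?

A4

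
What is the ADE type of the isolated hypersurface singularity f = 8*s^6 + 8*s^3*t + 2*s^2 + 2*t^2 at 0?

A_{1}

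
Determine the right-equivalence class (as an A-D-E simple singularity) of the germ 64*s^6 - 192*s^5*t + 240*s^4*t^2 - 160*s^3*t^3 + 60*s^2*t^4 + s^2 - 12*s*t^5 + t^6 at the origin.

The Hessian of f at 0 has rank 1. Corank 1: A-series; mu = 5 gives A_5.

A_5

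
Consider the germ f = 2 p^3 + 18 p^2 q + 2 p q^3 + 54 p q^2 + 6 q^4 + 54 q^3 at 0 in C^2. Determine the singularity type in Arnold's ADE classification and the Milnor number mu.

Type E_{7}, Milnor number mu = 7.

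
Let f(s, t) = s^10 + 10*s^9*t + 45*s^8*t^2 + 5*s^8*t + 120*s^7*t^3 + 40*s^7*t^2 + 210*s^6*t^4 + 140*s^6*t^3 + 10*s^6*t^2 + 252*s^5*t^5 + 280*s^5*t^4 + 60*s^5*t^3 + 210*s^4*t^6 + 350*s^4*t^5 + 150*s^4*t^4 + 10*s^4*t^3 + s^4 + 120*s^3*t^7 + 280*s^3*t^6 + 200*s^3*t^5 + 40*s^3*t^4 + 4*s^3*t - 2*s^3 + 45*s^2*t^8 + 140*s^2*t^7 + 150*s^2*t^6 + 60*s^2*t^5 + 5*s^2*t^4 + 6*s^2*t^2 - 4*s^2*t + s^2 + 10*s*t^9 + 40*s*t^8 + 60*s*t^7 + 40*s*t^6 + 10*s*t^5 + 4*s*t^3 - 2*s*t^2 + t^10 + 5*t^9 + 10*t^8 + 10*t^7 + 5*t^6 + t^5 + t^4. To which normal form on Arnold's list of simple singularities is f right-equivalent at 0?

The Hessian of f at 0 has rank 1. Corank 1: A-series; mu = 4 gives A_4.

A_4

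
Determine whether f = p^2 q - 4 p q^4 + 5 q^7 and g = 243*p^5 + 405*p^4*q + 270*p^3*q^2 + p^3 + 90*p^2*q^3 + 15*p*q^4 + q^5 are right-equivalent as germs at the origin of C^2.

No.

The Hessian of f at 0 is [[0, 0], [0, 0]] with rank 0, so corank 2. A Groebner basis of the Jacobian ideal J(f) in C{p,q} is {2*p^2/3 + p*q^3, -p*q/2 + q^4, p^3, p^2*q}; counting standard monomials gives mu = 8. Corank 2; j^3 = p^2*q has shape L^2 M (L != M), so D-series; mu = 8 gives D_8. The Hessian of g at 0 is [[0, 0], [0, 0]] with rank 0, so corank 2. A Groebner basis of the Jacobian ideal J(g) in C{p,q} is {q^5, p*q^3 + q^4/12, p^2}; counting standard monomials gives mu = 8. Corank 2; j^3 = p^3 is a perfect cube, so E-series; the 5-jet and mu = 8 give E_8. f is D_8 but g is E_8, hence not right-equivalent.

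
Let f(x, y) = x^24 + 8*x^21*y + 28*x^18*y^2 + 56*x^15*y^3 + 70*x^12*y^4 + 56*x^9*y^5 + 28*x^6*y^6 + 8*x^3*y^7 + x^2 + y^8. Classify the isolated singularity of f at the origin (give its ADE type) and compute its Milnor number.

The Hessian of f at 0 is [[2, 0], [0, 0]] with rank 1, so corank 1. A Groebner basis of the Jacobian ideal J(f) in C{x,y} is {y^7, x}; counting standard monomials gives mu = 7. Corank 1: A-series; mu = 7 gives A_7.

Type A7, Milnor number mu = 7.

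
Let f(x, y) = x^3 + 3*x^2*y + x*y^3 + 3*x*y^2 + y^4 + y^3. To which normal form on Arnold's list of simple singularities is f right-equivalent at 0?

The Hessian of f at 0 is [[0, 0], [0, 0]] with rank 0, so corank 2. A Groebner basis of the Jacobian ideal J(f) in C{x,y} is {x^3 + 3*x^2*y + 6*x^2 + 12*x*y + 6*y^2, -3*x^2 + x*y^2 - 6*x*y - 3*y^2, 3*x^2 + 6*x*y + y^3 + 3*y^2}; counting standard monomials gives mu = 7. Corank 2; j^3 = (x + y)^3 is a perfect cube, so E-series; the 4-jet and mu = 7 give E_7.

E7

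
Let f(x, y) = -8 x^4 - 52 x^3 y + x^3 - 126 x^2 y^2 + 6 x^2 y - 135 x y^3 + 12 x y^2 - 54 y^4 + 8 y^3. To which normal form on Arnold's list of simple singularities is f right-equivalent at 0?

E_{7}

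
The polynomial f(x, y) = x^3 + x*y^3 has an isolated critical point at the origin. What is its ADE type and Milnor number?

Type E_7, Milnor number mu = 7.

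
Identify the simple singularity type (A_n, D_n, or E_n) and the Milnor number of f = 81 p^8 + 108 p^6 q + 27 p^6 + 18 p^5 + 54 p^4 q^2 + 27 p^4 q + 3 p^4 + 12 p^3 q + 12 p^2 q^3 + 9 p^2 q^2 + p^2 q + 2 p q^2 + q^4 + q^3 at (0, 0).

Type D_5, Milnor number mu = 5.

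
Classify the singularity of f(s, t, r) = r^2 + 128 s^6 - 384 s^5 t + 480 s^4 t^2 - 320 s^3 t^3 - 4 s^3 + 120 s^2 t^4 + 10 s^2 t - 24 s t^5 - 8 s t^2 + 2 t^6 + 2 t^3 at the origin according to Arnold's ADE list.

D7

The Hessian of f at 0 has rank 1. Corank 2; j^3 = -2*(s - t)^2*(2*s - t) has shape L^2 M (L != M), so D-series; mu = 7 gives D_7.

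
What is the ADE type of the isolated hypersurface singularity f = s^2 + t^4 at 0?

A3

The Hessian of f at 0 has rank 1. Corank 1: A-series; mu = 3 gives A_3.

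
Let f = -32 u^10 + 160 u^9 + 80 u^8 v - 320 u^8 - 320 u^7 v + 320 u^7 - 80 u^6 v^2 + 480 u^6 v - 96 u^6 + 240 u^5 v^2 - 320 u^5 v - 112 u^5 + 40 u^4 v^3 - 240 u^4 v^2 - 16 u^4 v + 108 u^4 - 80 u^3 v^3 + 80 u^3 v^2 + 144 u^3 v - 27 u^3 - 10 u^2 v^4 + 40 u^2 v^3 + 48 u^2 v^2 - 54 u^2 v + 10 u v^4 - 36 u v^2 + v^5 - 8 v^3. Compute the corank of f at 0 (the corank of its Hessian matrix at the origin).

2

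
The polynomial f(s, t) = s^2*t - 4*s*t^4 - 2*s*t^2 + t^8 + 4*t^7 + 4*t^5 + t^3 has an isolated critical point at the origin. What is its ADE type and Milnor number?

The Hessian of f at 0 is [[0, 0], [0, 0]] with rank 0, so corank 2. A Groebner basis of the Jacobian ideal J(f) in C{s,t} is {s^2*t^2 - 2*s^2*t - s^2 + 4*s*t^2 + 3*s*t/2 - 2*t^3 - t^2/2, -s^2*t - s^2/2 + s*t^3 + 2*s*t^2 + s*t/2 - t^3, -s*t/2 + t^4 + t^2/2, s^3 - 3*s^2*t + 3*s*t^2 - t^3}; counting standard monomials gives mu = 9. Corank 2; j^3 = t*(s - t)^2 has shape L^2 M (L != M), so D-series; mu = 9 gives D_9.

Type D_9, Milnor number mu = 9.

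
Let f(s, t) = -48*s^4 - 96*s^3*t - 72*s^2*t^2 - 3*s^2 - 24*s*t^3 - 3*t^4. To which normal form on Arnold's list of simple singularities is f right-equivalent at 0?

A_3

The Hessian of f at 0 has rank 1. Corank 1: A-series; mu = 3 gives A_3.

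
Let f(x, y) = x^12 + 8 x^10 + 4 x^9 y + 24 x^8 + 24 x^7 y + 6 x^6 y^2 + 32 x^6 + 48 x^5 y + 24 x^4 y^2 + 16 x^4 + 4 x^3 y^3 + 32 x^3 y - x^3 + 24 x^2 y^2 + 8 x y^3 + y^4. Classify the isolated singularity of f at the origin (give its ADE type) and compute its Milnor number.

Type E6, Milnor number mu = 6.

The Hessian of f at 0 has rank 0. Corank 2; j^3 = -x^3 is a perfect cube, so E-series; the 4-jet and mu = 6 give E_6.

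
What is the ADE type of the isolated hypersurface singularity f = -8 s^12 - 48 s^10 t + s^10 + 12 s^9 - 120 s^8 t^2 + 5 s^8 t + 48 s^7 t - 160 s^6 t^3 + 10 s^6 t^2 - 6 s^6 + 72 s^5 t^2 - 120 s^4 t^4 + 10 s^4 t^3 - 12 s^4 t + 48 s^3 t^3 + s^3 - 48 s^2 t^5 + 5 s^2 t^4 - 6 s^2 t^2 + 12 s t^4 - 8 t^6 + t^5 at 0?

The Hessian of f at 0 has rank 0. Corank 2; j^3 = s^3 is a perfect cube, so E-series; the 5-jet and mu = 8 give E_8.

E8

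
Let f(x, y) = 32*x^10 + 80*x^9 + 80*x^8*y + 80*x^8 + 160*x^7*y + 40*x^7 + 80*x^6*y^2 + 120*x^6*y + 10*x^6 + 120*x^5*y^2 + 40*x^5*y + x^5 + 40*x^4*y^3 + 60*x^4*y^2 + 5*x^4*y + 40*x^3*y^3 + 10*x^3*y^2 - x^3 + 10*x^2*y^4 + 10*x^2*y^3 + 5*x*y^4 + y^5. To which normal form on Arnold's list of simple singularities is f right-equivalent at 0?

The Hessian of f at 0 is [[0, 0], [0, 0]] with rank 0, so corank 2. A Groebner basis of the Jacobian ideal J(f) in C{x,y} is {y^5, x*y^3 + y^4/4, x^2}; counting standard monomials gives mu = 8. Corank 2; j^3 = -x^3 is a perfect cube, so E-series; the 5-jet and mu = 8 give E_8.

E_8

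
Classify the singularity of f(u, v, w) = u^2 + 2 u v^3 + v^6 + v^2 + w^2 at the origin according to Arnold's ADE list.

A_1

The Hessian of f at 0 is [[2, 0, 0], [0, 2, 0], [0, 0, 2]] with rank 3, so corank 0. A Groebner basis of the Jacobian ideal J(f) in C{u,v,w} is {u, v, w}; counting standard monomials gives mu = 1. Corank 0: nondegenerate Morse point, so A_1.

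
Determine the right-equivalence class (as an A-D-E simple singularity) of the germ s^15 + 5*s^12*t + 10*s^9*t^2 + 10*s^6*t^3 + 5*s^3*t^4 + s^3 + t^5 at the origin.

E8

The Hessian of f at 0 has rank 0. Corank 2; j^3 = s^3 is a perfect cube, so E-series; the 5-jet and mu = 8 give E_8.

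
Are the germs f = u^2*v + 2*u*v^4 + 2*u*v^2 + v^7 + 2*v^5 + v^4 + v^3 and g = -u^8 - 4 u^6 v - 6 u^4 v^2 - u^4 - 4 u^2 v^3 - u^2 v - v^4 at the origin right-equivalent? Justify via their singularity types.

The Hessian of f at 0 is [[0, 0], [0, 0]] with rank 0, so corank 2. A Groebner basis of the Jacobian ideal J(f) in C{u,v} is {u^3 - u^2/4 + v^2/4, u^2/4 + v^3 - v^2/4, u*v + v^2}; counting standard monomials gives mu = 5. Corank 2; j^3 = v*(u + v)^2 has shape L^2 M (L != M), so D-series; mu = 5 gives D_5. The Hessian of g at 0 is [[0, 0], [0, 0]] with rank 0, so corank 2. A Groebner basis of the Jacobian ideal J(g) in C{u,v} is {u^3, u^2/4 + v^3, u*v}; counting standard monomials gives mu = 5. Corank 2; j^3 = -u^2*v has shape L^2 M (L != M), so D-series; mu = 5 gives D_5. Both have type D_5, hence right-equivalent.

Yes.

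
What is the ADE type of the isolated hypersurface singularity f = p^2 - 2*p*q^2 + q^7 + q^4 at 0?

A_6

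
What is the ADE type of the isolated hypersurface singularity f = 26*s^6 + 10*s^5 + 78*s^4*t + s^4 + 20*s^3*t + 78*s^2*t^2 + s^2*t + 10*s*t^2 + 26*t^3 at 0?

D_4

The Hessian of f at 0 has rank 0. Corank 2; j^3 = t*(s^2 + 10*s*t + 26*t^2) splits into three distinct lines over C (the quadratic factor has nonzero discriminant), so D_4.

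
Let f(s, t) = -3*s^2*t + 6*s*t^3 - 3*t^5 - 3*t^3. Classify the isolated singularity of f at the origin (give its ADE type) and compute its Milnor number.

Type D_4, Milnor number mu = 4.

The Hessian of f at 0 is [[0, 0], [0, 0]] with rank 0, so corank 2. A Groebner basis of the Jacobian ideal J(f) in C{s,t} is {t^3, s^2 + 3*t^2, s*t}; counting standard monomials gives mu = 4. Corank 2; j^3 = -3*t*(s^2 + t^2) splits into three distinct lines over C (the quadratic factor has nonzero discriminant), so D_4.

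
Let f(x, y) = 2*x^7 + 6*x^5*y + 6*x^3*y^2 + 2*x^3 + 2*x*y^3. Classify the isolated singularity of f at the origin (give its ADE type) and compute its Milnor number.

The Hessian of f at 0 has rank 0. Corank 2; j^3 = 2*x^3 is a perfect cube, so E-series; the 4-jet and mu = 7 give E_7.

Type E7, Milnor number mu = 7.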